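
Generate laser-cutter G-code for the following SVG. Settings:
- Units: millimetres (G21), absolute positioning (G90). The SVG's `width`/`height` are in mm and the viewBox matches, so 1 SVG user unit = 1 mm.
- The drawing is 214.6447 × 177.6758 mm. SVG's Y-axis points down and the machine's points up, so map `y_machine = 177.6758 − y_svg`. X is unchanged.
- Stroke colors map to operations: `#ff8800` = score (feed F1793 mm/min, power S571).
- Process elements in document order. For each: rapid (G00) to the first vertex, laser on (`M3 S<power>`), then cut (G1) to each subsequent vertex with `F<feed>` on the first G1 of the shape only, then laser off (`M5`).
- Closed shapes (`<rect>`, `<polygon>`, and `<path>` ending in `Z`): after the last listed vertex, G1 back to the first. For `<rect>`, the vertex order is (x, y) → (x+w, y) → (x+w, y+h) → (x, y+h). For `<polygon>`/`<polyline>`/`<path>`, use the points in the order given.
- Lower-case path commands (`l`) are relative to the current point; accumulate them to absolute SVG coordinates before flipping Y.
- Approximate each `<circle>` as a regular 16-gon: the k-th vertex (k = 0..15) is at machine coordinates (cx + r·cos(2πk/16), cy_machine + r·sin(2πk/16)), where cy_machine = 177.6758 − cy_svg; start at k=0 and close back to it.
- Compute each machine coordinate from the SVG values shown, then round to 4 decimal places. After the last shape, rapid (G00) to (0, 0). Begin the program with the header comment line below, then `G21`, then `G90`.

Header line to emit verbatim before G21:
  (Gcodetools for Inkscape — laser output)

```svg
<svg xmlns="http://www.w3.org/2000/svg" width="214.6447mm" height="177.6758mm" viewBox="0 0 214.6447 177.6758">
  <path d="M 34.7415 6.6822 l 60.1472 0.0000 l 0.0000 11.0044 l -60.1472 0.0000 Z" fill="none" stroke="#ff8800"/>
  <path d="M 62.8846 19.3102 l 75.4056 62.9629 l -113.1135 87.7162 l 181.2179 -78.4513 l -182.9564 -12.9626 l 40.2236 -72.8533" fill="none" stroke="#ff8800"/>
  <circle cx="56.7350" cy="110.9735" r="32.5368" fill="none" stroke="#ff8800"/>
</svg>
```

Since the viewBox matches the mm dimensions, user units are millimetres directly. The only transform is the Y-flip y_m = 177.6758 − y_svg.

Shape 1 is a rectangle drawn with `<path>`. Its stroke #ff8800 means score at S571, F1793. After flipping Y the toolpath is (34.7415,170.9936) → (94.8887,170.9936) → (94.8887,159.9892) → (34.7415,159.9892) → (34.7415,170.9936), returning to the start.

Shape 2 is a open polyline drawn with `<path>`. Its stroke #ff8800 means score at S571, F1793. After flipping Y the toolpath is (62.8846,158.3656) → (138.2902,95.4027) → (25.1767,7.6865) → (206.3946,86.1378) → (23.4382,99.1004) → (63.6618,171.9537).

Shape 3 is a circle drawn with `<circle>`. Its stroke #ff8800 means score at S571, F1793. After flipping Y the toolpath is (89.2718,66.7023) → (86.7951,79.1536) → (79.7420,89.7093) → (69.1863,96.7624) → (56.7350,99.2391) → (44.2837,96.7624) → (33.7280,89.7093) → (26.6749,79.1536) → (24.1982,66.7023) → (26.6749,54.2510) → (33.7280,43.6953) → (44.2837,36.6422) → (56.7350,34.1655) → (69.1863,36.6422) → (79.7420,43.6953) → (86.7951,54.2510) → (89.2718,66.7023), returning to the start.

(Gcodetools for Inkscape — laser output)
G21
G90
G00 X34.7415 Y170.9936
M3 S571
G1 X94.8887 Y170.9936 F1793
G1 X94.8887 Y159.9892
G1 X34.7415 Y159.9892
G1 X34.7415 Y170.9936
M5
G00 X62.8846 Y158.3656
M3 S571
G1 X138.2902 Y95.4027 F1793
G1 X25.1767 Y7.6865
G1 X206.3946 Y86.1378
G1 X23.4382 Y99.1004
G1 X63.6618 Y171.9537
M5
G00 X89.2718 Y66.7023
M3 S571
G1 X86.7951 Y79.1536 F1793
G1 X79.7420 Y89.7093
G1 X69.1863 Y96.7624
G1 X56.7350 Y99.2391
G1 X44.2837 Y96.7624
G1 X33.7280 Y89.7093
G1 X26.6749 Y79.1536
G1 X24.1982 Y66.7023
G1 X26.6749 Y54.2510
G1 X33.7280 Y43.6953
G1 X44.2837 Y36.6422
G1 X56.7350 Y34.1655
G1 X69.1863 Y36.6422
G1 X79.7420 Y43.6953
G1 X86.7951 Y54.2510
G1 X89.2718 Y66.7023
M5
G00 X0.0000 Y0.0000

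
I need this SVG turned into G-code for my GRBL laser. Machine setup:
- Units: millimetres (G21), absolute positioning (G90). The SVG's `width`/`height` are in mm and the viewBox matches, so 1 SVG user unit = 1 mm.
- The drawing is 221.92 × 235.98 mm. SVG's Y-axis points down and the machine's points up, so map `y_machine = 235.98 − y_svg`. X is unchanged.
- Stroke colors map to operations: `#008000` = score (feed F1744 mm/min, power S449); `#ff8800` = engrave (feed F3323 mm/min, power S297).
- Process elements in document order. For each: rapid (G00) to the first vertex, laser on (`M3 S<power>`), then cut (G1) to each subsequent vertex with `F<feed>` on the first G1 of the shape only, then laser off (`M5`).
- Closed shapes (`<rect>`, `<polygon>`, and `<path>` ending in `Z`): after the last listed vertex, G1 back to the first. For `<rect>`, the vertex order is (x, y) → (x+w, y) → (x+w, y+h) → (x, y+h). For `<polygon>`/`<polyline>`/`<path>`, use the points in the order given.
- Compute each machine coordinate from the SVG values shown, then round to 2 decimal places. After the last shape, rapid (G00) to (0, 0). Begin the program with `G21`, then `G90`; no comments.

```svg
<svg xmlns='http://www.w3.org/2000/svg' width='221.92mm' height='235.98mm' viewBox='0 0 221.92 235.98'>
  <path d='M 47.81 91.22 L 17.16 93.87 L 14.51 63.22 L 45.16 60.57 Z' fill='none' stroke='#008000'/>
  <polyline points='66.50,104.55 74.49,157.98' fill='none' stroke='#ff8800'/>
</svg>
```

viewBox `0 0 221.92 235.98` with mm width/height → 1 unit = 1 mm. Flip: y_m = 235.98 − y_svg.

**Shape 1** — `<path>` regular polygon, stroke `#008000` → score (S449, F1744). Machine vertices: (47.81,144.76) → (17.16,142.11) → (14.51,172.76) → (45.16,175.41) → (47.81,144.76). Closed: final G1 returns to the first vertex.

**Shape 2** — `<polyline>` line segment, stroke `#ff8800` → engrave (S297, F3323). Machine vertices: (66.50,131.43) → (74.49,78.00). Open path.

G21
G90
G00 X47.81 Y144.76
M3 S449
G1 X17.16 Y142.11 F1744
G1 X14.51 Y172.76
G1 X45.16 Y175.41
G1 X47.81 Y144.76
M5
G00 X66.50 Y131.43
M3 S297
G1 X74.49 Y78.00 F3323
M5
G00 X0.00 Y0.00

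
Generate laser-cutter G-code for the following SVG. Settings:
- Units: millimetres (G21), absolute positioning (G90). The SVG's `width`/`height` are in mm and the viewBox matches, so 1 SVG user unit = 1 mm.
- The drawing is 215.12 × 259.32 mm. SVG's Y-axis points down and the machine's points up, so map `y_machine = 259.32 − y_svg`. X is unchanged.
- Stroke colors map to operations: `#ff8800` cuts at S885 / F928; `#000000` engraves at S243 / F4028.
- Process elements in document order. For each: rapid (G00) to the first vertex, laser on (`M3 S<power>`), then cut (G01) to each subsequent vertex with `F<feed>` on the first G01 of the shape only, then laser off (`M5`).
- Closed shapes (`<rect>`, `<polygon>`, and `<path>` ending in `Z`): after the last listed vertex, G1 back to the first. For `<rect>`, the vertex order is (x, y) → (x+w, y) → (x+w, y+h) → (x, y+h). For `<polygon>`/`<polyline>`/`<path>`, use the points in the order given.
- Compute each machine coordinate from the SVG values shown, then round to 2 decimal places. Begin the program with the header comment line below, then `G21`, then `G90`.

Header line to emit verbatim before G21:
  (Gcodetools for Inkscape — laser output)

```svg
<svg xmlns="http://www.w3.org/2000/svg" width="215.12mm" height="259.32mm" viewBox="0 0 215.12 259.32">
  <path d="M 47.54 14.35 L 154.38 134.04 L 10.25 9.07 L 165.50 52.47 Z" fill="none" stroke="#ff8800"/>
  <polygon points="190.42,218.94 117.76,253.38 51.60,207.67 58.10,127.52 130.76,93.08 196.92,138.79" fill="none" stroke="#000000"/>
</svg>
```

1 u = 1 mm; y_m = 259.32 − y.

[1] `<path>` closed polygon, #ff8800→cut S885 F928: (47.54,244.97) → (154.38,125.28) → (10.25,250.25) → (165.50,206.85) → (47.54,244.97) (closed)

[2] `<polygon>` regular polygon, #000000→engrave S243 F4028: (190.42,40.38) → (117.76,5.94) → (51.60,51.65) → (58.10,131.80) → (130.76,166.24) → (196.92,120.53) → (190.42,40.38) (closed)

(Gcodetools for Inkscape — laser output)
G21
G90
G00 X47.54 Y244.97
M3 S885
G01 X154.38 Y125.28 F928
G01 X10.25 Y250.25
G01 X165.50 Y206.85
G01 X47.54 Y244.97
M5
G00 X190.42 Y40.38
M3 S243
G01 X117.76 Y5.94 F4028
G01 X51.60 Y51.65
G01 X58.10 Y131.80
G01 X130.76 Y166.24
G01 X196.92 Y120.53
G01 X190.42 Y40.38
M5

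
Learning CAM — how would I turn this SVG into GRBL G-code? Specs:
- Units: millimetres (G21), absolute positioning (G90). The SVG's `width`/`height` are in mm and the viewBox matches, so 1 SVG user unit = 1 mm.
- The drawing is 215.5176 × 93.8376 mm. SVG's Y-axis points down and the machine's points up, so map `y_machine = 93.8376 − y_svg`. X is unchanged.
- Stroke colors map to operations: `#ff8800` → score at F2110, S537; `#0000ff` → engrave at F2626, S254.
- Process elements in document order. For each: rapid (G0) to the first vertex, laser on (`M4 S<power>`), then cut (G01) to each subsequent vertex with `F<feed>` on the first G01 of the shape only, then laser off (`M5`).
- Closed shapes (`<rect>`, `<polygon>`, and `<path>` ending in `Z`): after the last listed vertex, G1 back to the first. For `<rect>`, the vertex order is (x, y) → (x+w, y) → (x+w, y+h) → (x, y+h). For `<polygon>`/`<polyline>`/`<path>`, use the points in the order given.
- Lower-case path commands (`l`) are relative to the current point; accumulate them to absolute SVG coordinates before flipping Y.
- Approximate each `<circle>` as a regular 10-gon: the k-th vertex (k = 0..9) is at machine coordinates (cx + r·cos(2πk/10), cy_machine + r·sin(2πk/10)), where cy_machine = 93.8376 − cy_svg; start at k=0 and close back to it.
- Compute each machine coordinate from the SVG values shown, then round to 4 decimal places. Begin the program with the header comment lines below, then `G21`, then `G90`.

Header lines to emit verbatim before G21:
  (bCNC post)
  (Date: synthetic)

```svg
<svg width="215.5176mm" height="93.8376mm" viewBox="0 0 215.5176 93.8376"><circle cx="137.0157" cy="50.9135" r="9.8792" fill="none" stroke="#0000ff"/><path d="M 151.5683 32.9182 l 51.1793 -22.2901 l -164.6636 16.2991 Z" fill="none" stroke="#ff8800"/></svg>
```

(bCNC post)
(Date: synthetic)
G21
G90
G0 X146.8949 Y42.9241
M4 S254
G01 X145.0081 Y48.7309 F2626
G01 X140.0685 Y52.3198
G01 X133.9629 Y52.3198
G01 X129.0233 Y48.7309
G01 X127.1365 Y42.9241
G01 X129.0233 Y37.1173
G01 X133.9629 Y33.5284
G01 X140.0685 Y33.5284
G01 X145.0081 Y37.1173
G01 X146.8949 Y42.9241
M5
G0 X151.5683 Y60.9194
M4 S537
G01 X202.7476 Y83.2095 F2110
G01 X38.0840 Y66.9104
G01 X151.5683 Y60.9194
M5

Since the viewBox matches the mm dimensions, user units are millimetres directly. The only transform is the Y-flip y_m = 93.8376 − y_svg.

Shape 1 is a circle drawn with `<circle>`. Its stroke #0000ff means engrave at S254, F2626. After flipping Y the toolpath is (146.8949,42.9241) → (145.0081,48.7309) → (140.0685,52.3198) → (133.9629,52.3198) → (129.0233,48.7309) → (127.1365,42.9241) → (129.0233,37.1173) → (133.9629,33.5284) → (140.0685,33.5284) → (145.0081,37.1173) → (146.8949,42.9241), returning to the start.

Shape 2 is a closed polygon drawn with `<path>`. Its stroke #ff8800 means score at S537, F2110. After flipping Y the toolpath is (151.5683,60.9194) → (202.7476,83.2095) → (38.0840,66.9104) → (151.5683,60.9194), returning to the start.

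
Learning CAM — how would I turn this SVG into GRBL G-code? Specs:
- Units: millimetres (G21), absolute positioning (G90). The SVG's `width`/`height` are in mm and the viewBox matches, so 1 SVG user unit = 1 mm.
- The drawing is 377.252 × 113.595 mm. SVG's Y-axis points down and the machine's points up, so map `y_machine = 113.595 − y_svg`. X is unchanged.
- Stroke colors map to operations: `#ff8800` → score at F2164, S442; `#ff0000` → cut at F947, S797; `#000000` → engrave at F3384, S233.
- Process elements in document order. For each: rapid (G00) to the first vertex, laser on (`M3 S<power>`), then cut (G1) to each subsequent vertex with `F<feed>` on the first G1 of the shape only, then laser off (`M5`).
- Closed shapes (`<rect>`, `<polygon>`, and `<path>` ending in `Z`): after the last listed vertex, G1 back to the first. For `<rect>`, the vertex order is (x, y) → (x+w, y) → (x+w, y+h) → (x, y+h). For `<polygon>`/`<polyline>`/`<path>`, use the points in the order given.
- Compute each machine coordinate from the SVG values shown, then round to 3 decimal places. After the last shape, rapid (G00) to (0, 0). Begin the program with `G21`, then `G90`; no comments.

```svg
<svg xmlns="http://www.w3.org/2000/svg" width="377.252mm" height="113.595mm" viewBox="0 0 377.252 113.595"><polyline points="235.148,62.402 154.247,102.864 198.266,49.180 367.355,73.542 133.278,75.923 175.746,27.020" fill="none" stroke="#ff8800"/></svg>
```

Since the viewBox matches the mm dimensions, user units are millimetres directly. The only transform is the Y-flip y_m = 113.595 − y_svg.

Shape 1 is a open polyline drawn with `<polyline>`. Its stroke #ff8800 means score at S442, F2164. After flipping Y the toolpath is (235.148,51.193) → (154.247,10.731) → (198.266,64.415) → (367.355,40.053) → (133.278,37.672) → (175.746,86.575).

G21
G90
G00 X235.148 Y51.193
M3 S442
G1 X154.247 Y10.731 F2164
G1 X198.266 Y64.415
G1 X367.355 Y40.053
G1 X133.278 Y37.672
G1 X175.746 Y86.575
M5
G00 X0.000 Y0.000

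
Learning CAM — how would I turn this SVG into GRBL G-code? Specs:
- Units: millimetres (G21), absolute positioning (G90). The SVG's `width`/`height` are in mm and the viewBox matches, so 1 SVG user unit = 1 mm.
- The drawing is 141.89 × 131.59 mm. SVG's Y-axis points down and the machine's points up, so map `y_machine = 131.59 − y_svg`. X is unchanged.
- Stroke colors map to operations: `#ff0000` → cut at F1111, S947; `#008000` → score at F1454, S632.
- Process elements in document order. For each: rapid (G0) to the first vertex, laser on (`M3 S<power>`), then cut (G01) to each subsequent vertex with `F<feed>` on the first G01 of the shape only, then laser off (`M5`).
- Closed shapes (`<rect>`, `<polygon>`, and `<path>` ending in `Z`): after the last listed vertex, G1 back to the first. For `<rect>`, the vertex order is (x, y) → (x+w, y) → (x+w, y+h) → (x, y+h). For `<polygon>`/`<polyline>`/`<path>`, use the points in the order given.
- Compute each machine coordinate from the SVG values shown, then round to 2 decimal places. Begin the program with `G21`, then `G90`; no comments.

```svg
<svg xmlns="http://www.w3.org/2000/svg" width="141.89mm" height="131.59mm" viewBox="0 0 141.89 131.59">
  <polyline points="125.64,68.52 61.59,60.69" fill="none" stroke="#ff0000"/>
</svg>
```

1 u = 1 mm; y_m = 131.59 − y.

[1] `<polyline>` line segment, #ff0000→cut S947 F1111: (125.64,63.07) → (61.59,70.90)

G21
G90
G0 X125.64 Y63.07
M3 S947
G01 X61.59 Y70.90 F1111
M5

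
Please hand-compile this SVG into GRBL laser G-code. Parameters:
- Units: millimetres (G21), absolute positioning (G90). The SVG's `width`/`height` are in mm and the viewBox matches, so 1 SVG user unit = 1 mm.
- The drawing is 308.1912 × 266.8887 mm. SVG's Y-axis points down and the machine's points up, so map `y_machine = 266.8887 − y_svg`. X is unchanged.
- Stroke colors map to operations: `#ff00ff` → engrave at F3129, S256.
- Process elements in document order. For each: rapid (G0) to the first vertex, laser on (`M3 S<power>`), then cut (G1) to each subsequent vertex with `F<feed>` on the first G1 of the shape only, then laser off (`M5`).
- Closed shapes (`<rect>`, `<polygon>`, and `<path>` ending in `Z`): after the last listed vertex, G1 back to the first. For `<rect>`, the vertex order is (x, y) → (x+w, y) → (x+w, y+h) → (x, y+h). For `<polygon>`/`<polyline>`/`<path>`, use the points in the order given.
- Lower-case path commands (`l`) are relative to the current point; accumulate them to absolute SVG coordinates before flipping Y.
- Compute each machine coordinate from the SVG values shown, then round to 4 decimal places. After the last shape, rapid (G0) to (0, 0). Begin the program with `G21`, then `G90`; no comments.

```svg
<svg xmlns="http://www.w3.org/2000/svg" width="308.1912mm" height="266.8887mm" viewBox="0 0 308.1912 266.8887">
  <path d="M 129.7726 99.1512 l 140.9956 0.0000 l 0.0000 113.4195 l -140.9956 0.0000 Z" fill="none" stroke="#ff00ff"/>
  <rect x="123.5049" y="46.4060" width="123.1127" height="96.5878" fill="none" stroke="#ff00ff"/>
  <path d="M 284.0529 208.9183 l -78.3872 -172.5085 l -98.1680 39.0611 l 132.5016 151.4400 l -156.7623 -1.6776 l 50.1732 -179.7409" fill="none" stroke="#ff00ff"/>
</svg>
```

G21
G90
G0 X129.7726 Y167.7375
M3 S256
G1 X270.7682 Y167.7375 F3129
G1 X270.7682 Y54.3180
G1 X129.7726 Y54.3180
G1 X129.7726 Y167.7375
M5
G0 X123.5049 Y220.4827
M3 S256
G1 X246.6176 Y220.4827 F3129
G1 X246.6176 Y123.8949
G1 X123.5049 Y123.8949
G1 X123.5049 Y220.4827
M5
G0 X284.0529 Y57.9704
M3 S256
G1 X205.6657 Y230.4789 F3129
G1 X107.4977 Y191.4178
G1 X239.9993 Y39.9778
G1 X83.2370 Y41.6554
G1 X133.4102 Y221.3963
M5
G0 X0.0000 Y0.0000

1 u = 1 mm; y_m = 266.8887 − y.

[1] `<path>` rectangle, #ff00ff→engrave S256 F3129: (129.7726,167.7375) → (270.7682,167.7375) → (270.7682,54.3180) → (129.7726,54.3180) → (129.7726,167.7375) (closed)

[2] `<rect>` rectangle, #ff00ff→engrave S256 F3129: (123.5049,220.4827) → (246.6176,220.4827) → (246.6176,123.8949) → (123.5049,123.8949) → (123.5049,220.4827) (closed)

[3] `<path>` open polyline, #ff00ff→engrave S256 F3129: (284.0529,57.9704) → (205.6657,230.4789) → (107.4977,191.4178) → (239.9993,39.9778) → (83.2370,41.6554) → (133.4102,221.3963)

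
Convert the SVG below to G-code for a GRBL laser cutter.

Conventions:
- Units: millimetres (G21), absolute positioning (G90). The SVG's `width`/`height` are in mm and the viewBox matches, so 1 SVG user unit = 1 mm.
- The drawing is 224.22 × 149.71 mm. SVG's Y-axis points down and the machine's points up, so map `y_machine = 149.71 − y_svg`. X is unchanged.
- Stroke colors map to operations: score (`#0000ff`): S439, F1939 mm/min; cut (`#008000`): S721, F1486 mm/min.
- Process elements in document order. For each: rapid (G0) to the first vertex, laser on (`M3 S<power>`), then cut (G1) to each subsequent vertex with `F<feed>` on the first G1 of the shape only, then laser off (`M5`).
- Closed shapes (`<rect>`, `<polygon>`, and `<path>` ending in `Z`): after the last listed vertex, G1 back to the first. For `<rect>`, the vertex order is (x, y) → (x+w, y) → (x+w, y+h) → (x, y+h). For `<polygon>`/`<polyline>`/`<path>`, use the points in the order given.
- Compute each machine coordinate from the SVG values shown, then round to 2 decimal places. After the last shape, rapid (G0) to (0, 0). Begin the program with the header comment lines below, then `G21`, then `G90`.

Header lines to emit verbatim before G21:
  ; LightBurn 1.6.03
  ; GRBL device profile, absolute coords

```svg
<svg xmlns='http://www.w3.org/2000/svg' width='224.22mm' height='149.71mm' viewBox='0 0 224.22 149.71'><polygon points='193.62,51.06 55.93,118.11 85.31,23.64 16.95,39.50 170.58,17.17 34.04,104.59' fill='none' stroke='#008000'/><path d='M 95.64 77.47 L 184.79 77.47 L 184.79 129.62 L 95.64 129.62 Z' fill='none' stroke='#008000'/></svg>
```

; LightBurn 1.6.03
; GRBL device profile, absolute coords
G21
G90
G0 X193.62 Y98.65
M3 S721
G1 X55.93 Y31.60 F1486
G1 X85.31 Y126.07
G1 X16.95 Y110.21
G1 X170.58 Y132.54
G1 X34.04 Y45.12
G1 X193.62 Y98.65
M5
G0 X95.64 Y72.24
M3 S721
G1 X184.79 Y72.24 F1486
G1 X184.79 Y20.09
G1 X95.64 Y20.09
G1 X95.64 Y72.24
M5
G0 X0.00 Y0.00

viewBox `0 0 224.22 149.71` with mm width/height → 1 unit = 1 mm. Flip: y_m = 149.71 − y_svg.

**Shape 1** — `<polygon>` closed polygon, stroke `#008000` → cut (S721, F1486). Machine vertices: (193.62,98.65) → (55.93,31.60) → (85.31,126.07) → (16.95,110.21) → (170.58,132.54) → (34.04,45.12) → (193.62,98.65). Closed: final G1 returns to the first vertex.

**Shape 2** — `<path>` rectangle, stroke `#008000` → cut (S721, F1486). Machine vertices: (95.64,72.24) → (184.79,72.24) → (184.79,20.09) → (95.64,20.09) → (95.64,72.24). Closed: final G1 returns to the first vertex.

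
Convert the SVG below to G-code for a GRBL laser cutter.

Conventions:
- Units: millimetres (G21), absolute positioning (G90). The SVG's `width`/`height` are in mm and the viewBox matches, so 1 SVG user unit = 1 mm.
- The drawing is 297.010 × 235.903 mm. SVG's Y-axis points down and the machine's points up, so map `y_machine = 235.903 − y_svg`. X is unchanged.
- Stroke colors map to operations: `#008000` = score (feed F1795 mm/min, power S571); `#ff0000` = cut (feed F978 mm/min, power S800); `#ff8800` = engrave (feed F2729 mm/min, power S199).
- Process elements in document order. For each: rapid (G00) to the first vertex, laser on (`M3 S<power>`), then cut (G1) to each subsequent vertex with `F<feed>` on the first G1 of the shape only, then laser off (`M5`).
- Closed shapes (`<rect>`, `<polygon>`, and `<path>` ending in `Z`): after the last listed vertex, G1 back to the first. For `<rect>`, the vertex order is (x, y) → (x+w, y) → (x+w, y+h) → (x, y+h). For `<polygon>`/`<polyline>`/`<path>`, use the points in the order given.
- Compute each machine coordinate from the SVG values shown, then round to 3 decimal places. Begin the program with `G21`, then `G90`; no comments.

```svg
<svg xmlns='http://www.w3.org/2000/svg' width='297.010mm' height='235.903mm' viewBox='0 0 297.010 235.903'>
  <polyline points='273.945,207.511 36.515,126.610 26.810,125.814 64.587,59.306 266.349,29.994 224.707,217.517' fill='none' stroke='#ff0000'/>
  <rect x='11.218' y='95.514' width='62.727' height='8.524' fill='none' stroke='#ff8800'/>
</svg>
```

1 u = 1 mm; y_m = 235.903 − y.

[1] `<polyline>` open polyline, #ff0000→cut S800 F978: (273.945,28.392) → (36.515,109.293) → (26.810,110.089) → (64.587,176.597) → (266.349,205.909) → (224.707,18.386)

[2] `<rect>` rectangle, #ff8800→engrave S199 F2729: (11.218,140.389) → (73.945,140.389) → (73.945,131.865) → (11.218,131.865) → (11.218,140.389) (closed)

G21
G90
G00 X273.945 Y28.392
M3 S800
G1 X36.515 Y109.293 F978
G1 X26.810 Y110.089
G1 X64.587 Y176.597
G1 X266.349 Y205.909
G1 X224.707 Y18.386
M5
G00 X11.218 Y140.389
M3 S199
G1 X73.945 Y140.389 F2729
G1 X73.945 Y131.865
G1 X11.218 Y131.865
G1 X11.218 Y140.389
M5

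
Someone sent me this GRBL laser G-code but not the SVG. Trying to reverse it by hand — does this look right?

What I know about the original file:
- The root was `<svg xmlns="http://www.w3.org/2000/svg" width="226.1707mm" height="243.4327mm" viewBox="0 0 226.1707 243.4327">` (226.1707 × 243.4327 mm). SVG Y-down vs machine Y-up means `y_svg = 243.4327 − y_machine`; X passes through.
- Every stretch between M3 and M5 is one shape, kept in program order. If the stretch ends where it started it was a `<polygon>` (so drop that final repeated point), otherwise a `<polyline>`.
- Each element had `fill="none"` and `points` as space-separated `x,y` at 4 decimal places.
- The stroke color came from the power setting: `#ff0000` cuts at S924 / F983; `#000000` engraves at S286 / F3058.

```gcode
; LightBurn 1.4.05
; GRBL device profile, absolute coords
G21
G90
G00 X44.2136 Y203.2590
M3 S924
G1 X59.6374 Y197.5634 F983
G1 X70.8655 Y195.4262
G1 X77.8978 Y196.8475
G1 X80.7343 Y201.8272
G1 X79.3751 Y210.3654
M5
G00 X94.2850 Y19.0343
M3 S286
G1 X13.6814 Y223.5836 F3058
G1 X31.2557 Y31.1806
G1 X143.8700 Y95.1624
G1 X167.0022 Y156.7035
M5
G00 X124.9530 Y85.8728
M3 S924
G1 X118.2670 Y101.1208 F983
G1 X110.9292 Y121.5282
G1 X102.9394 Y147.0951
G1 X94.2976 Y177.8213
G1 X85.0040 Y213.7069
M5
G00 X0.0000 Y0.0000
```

Each laser-on run becomes one SVG element. Flip Y back into SVG space with y_svg = 243.4327 − y_machine.

Run 1: the run's S924 means `#ff0000` (cut). The run is open, so emit a `<polyline>` with points (Y-flipped): 44.2136,40.1737 59.6374,45.8693 70.8655,48.0065 77.8978,46.5852 80.7343,41.6055 79.3751,33.0673.

Run 2: power S286 maps to stroke `#000000` (engrave). The run is open, so emit a `<polyline>` with points (Y-flipped): 94.2850,224.3984 13.6814,19.8491 31.2557,212.2521 143.8700,148.2703 167.0022,86.7292.

Run 3: the run's S924 means `#ff0000` (cut). The run is open, so emit a `<polyline>` with points (Y-flipped): 124.9530,157.5599 118.2670,142.3119 110.9292,121.9045 102.9394,96.3376 94.2976,65.6114 85.0040,29.7258.

<svg xmlns="http://www.w3.org/2000/svg" width="226.1707mm" height="243.4327mm" viewBox="0 0 226.1707 243.4327">
  <polyline points="44.2136,40.1737 59.6374,45.8693 70.8655,48.0065 77.8978,46.5852 80.7343,41.6055 79.3751,33.0673" fill="none" stroke="#ff0000"/>
  <polyline points="94.2850,224.3984 13.6814,19.8491 31.2557,212.2521 143.8700,148.2703 167.0022,86.7292" fill="none" stroke="#000000"/>
  <polyline points="124.9530,157.5599 118.2670,142.3119 110.9292,121.9045 102.9394,96.3376 94.2976,65.6114 85.0040,29.7258" fill="none" stroke="#ff0000"/>
</svg>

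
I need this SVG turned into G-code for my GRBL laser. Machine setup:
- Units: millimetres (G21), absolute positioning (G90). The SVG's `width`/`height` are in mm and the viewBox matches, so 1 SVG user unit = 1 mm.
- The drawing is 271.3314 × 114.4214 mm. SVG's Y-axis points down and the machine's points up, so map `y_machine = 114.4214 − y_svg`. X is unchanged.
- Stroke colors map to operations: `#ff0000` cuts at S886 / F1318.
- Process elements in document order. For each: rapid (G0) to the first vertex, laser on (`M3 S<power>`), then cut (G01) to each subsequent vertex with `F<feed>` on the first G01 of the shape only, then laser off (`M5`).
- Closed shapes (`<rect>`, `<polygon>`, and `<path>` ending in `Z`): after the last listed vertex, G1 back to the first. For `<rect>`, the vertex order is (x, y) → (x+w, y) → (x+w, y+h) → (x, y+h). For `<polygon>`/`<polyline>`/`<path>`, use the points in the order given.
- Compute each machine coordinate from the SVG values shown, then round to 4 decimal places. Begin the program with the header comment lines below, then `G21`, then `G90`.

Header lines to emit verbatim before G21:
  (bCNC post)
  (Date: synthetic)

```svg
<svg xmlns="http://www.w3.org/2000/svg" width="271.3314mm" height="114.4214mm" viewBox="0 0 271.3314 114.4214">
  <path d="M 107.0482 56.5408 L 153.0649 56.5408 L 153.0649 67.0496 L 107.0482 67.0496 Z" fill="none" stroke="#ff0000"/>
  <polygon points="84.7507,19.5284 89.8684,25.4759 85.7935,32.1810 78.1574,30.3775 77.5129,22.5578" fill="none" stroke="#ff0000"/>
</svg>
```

viewBox `0 0 271.3314 114.4214` with mm width/height → 1 unit = 1 mm. Flip: y_m = 114.4214 − y_svg.

**Shape 1** — `<path>` rectangle, stroke `#ff0000` → cut (S886, F1318). Machine vertices: (107.0482,57.8806) → (153.0649,57.8806) → (153.0649,47.3718) → (107.0482,47.3718) → (107.0482,57.8806). Closed: final G1 returns to the first vertex.

**Shape 2** — `<polygon>` regular polygon, stroke `#ff0000` → cut (S886, F1318). Machine vertices: (84.7507,94.8930) → (89.8684,88.9455) → (85.7935,82.2404) → (78.1574,84.0439) → (77.5129,91.8636) → (84.7507,94.8930). Closed: final G1 returns to the first vertex.

(bCNC post)
(Date: synthetic)
G21
G90
G0 X107.0482 Y57.8806
M3 S886
G01 X153.0649 Y57.8806 F1318
G01 X153.0649 Y47.3718
G01 X107.0482 Y47.3718
G01 X107.0482 Y57.8806
M5
G0 X84.7507 Y94.8930
M3 S886
G01 X89.8684 Y88.9455 F1318
G01 X85.7935 Y82.2404
G01 X78.1574 Y84.0439
G01 X77.5129 Y91.8636
G01 X84.7507 Y94.8930
M5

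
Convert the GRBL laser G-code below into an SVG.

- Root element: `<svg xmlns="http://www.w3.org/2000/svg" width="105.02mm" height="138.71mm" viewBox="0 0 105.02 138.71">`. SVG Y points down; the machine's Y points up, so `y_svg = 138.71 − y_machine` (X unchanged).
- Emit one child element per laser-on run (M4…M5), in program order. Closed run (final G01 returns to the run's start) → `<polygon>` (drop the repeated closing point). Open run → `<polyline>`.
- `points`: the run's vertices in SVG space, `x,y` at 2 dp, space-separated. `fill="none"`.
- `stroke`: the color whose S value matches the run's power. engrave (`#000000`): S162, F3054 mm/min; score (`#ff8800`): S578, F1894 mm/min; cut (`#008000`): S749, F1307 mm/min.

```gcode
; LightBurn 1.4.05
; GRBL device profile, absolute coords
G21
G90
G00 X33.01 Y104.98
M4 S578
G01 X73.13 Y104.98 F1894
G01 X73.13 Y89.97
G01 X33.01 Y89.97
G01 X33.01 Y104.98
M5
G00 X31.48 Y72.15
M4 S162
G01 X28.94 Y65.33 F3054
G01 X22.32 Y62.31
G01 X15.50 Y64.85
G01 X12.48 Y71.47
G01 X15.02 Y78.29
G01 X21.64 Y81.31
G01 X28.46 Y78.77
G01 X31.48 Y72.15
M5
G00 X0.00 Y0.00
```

Each laser-on run becomes one SVG element. Flip Y back into SVG space with y_svg = 138.71 − y_machine.

Run 1: the run's S578 means `#ff8800` (score). The run returns to its start, so emit a `<polygon>` with points (Y-flipped): 33.01,33.73 73.13,33.73 73.13,48.74 33.01,48.74.

Run 2: power S162 maps to stroke `#000000` (engrave). The run returns to its start, so emit a `<polygon>` with points (Y-flipped): 31.48,66.56 28.94,73.38 22.32,76.40 15.50,73.86 12.48,67.24 15.02,60.42 21.64,57.40 28.46,59.94.

<svg xmlns="http://www.w3.org/2000/svg" width="105.02mm" height="138.71mm" viewBox="0 0 105.02 138.71">
  <polygon points="33.01,33.73 73.13,33.73 73.13,48.74 33.01,48.74" fill="none" stroke="#ff8800"/>
  <polygon points="31.48,66.56 28.94,73.38 22.32,76.40 15.50,73.86 12.48,67.24 15.02,60.42 21.64,57.40 28.46,59.94" fill="none" stroke="#000000"/>
</svg>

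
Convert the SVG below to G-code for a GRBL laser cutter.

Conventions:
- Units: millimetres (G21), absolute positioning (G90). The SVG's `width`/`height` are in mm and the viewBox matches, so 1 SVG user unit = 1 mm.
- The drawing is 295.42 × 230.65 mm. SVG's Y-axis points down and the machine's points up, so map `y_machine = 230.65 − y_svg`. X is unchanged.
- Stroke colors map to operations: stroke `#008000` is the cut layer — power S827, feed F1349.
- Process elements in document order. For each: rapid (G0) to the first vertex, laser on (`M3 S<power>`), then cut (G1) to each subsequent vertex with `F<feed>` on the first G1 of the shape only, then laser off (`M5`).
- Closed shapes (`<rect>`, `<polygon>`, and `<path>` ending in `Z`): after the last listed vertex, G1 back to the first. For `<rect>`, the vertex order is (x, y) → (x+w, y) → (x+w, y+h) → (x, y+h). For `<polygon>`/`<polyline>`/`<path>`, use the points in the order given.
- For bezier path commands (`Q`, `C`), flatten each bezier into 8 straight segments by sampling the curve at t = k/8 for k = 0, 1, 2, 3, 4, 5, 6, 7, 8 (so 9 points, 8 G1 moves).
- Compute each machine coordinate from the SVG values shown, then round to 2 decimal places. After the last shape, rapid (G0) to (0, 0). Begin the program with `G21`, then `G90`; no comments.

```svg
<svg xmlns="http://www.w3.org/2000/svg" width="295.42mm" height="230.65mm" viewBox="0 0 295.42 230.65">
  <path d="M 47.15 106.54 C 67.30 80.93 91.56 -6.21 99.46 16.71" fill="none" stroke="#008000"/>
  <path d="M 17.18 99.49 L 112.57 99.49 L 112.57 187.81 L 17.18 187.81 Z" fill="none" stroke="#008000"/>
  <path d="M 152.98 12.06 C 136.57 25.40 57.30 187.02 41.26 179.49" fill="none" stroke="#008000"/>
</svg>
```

Since the viewBox matches the mm dimensions, user units are millimetres directly. The only transform is the Y-flip y_m = 230.65 − y_svg.

Shape 1 is a cubic bezier drawn with `<path>`. Its stroke #008000 means cut at S827, F1349. After flipping Y the toolpath is (47.15,124.11) → (54.86,136.26) → (62.71,152.17) → (70.47,169.83) → (77.90,187.22) → (84.75,202.34) → (90.79,213.17) → (95.77,217.71) → (99.46,213.94).

Shape 2 is a rectangle drawn with `<path>`. Its stroke #008000 means cut at S827, F1349. After flipping Y the toolpath is (17.18,131.16) → (112.57,131.16) → (112.57,42.84) → (17.18,42.84) → (17.18,131.16), returning to the start.

Shape 3 is a cubic bezier drawn with `<path>`. Its stroke #008000 means cut at S827, F1349. After flipping Y the toolpath is (152.98,218.59) → (144.13,207.26) → (130.86,185.74) → (114.65,157.77) → (96.98,127.05) → (79.33,97.31) → (63.18,72.27) → (49.99,55.65) → (41.26,51.16).

G21
G90
G0 X47.15 Y124.11
M3 S827
G1 X54.86 Y136.26 F1349
G1 X62.71 Y152.17
G1 X70.47 Y169.83
G1 X77.90 Y187.22
G1 X84.75 Y202.34
G1 X90.79 Y213.17
G1 X95.77 Y217.71
G1 X99.46 Y213.94
M5
G0 X17.18 Y131.16
M3 S827
G1 X112.57 Y131.16 F1349
G1 X112.57 Y42.84
G1 X17.18 Y42.84
G1 X17.18 Y131.16
M5
G0 X152.98 Y218.59
M3 S827
G1 X144.13 Y207.26 F1349
G1 X130.86 Y185.74
G1 X114.65 Y157.77
G1 X96.98 Y127.05
G1 X79.33 Y97.31
G1 X63.18 Y72.27
G1 X49.99 Y55.65
G1 X41.26 Y51.16
M5
G0 X0.00 Y0.00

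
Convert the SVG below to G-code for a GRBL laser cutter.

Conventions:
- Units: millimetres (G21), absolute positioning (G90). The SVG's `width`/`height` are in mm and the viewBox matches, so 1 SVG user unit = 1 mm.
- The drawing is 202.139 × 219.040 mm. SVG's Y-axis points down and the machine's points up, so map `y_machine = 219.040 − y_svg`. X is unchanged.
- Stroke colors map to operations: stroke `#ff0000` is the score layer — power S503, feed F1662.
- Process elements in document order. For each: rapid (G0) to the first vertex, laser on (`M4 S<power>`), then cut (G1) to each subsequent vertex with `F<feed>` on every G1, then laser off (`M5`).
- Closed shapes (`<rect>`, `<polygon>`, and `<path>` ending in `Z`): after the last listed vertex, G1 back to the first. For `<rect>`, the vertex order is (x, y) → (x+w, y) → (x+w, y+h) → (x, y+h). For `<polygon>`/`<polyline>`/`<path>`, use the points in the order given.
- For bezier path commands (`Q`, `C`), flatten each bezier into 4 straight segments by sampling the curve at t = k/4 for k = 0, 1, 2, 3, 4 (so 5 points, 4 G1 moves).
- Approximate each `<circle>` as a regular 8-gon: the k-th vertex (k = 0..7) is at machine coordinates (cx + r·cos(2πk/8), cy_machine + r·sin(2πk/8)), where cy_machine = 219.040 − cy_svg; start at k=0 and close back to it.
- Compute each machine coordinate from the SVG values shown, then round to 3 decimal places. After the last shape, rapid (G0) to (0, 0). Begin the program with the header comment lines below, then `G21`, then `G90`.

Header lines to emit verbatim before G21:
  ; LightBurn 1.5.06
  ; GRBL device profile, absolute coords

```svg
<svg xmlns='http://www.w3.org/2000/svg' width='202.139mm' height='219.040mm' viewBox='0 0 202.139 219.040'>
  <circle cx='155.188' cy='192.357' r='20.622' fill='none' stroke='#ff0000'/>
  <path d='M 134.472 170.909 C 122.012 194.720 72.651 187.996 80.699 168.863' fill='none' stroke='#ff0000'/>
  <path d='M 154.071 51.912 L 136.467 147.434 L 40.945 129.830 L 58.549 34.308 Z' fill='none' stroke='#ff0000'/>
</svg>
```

; LightBurn 1.5.06
; GRBL device profile, absolute coords
G21
G90
G0 X175.810 Y26.683
M4 S503
G1 X169.770 Y41.265 F1662
G1 X155.188 Y47.305 F1662
G1 X140.606 Y41.265 F1662
G1 X134.566 Y26.683 F1662
G1 X140.606 Y12.101 F1662
G1 X155.188 Y6.061 F1662
G1 X169.770 Y12.101 F1662
G1 X175.810 Y26.683 F1662
M5
G0 X134.472 Y48.131
M4 S503
G1 X119.682 Y35.715 F1662
G1 X99.895 Y33.050 F1662
G1 X83.954 Y38.437 F1662
G1 X80.699 Y50.177 F1662
M5
G0 X154.071 Y167.128
M4 S503
G1 X136.467 Y71.606 F1662
G1 X40.945 Y89.210 F1662
G1 X58.549 Y184.732 F1662
G1 X154.071 Y167.128 F1662
M5
G0 X0.000 Y0.000

Since the viewBox matches the mm dimensions, user units are millimetres directly. The only transform is the Y-flip y_m = 219.040 − y_svg.

Shape 1 is a circle drawn with `<circle>`. Its stroke #ff0000 means score at S503, F1662. After flipping Y the toolpath is (175.810,26.683) → (169.770,41.265) → (155.188,47.305) → (140.606,41.265) → (134.566,26.683) → (140.606,12.101) → (155.188,6.061) → (169.770,12.101) → (175.810,26.683), returning to the start.

Shape 2 is a cubic bezier drawn with `<path>`. Its stroke #ff0000 means score at S503, F1662. After flipping Y the toolpath is (134.472,48.131) → (119.682,35.715) → (99.895,33.050) → (83.954,38.437) → (80.699,50.177).

Shape 3 is a regular polygon drawn with `<path>`. Its stroke #ff0000 means score at S503, F1662. After flipping Y the toolpath is (154.071,167.128) → (136.467,71.606) → (40.945,89.210) → (58.549,184.732) → (154.071,167.128), returning to the start.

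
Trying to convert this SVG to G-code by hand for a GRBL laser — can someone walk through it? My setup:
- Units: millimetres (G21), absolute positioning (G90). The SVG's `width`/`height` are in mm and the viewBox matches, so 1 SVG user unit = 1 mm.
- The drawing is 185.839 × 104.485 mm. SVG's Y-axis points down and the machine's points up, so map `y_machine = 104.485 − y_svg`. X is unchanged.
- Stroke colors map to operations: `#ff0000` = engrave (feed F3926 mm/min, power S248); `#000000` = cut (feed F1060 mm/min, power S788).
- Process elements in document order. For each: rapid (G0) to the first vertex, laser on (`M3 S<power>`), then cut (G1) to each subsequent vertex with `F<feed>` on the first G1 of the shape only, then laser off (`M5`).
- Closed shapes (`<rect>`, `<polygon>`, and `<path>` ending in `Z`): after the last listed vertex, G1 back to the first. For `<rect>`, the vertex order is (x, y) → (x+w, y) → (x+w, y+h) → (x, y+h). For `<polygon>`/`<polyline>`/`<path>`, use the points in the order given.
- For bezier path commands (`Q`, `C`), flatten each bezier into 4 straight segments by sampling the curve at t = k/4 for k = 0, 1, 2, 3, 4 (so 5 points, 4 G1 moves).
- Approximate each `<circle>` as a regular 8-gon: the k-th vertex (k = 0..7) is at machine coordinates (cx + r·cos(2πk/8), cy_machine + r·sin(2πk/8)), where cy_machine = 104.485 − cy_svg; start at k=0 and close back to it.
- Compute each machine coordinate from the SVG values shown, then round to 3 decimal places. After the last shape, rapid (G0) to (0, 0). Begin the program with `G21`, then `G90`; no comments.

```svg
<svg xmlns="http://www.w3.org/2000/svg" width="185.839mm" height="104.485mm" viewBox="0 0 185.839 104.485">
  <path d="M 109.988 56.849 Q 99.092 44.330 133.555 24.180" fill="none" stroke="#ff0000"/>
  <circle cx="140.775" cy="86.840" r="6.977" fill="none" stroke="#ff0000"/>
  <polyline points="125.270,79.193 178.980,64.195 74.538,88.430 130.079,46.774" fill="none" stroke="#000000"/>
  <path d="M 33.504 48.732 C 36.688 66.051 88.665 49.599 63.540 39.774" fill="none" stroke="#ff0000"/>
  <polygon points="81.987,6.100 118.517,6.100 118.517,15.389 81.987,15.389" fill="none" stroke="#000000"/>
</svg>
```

1 u = 1 mm; y_m = 104.485 − y.

[1] `<path>` quadratic bezier, #ff0000→engrave S248 F3926: (109.988,47.636) → (107.375,54.372) → (110.432,62.063) → (119.158,70.707) → (133.555,80.305)

[2] `<circle>` circle, #ff0000→engrave S248 F3926: (147.752,17.645) → (145.708,22.578) → (140.775,24.622) → (135.842,22.578) → (133.798,17.645) → (135.842,12.712) → (140.775,10.668) → (145.708,12.712) → (147.752,17.645) (closed)

[3] `<polyline>` open polyline, #000000→cut S788 F1060: (125.270,25.292) → (178.980,40.290) → (74.538,16.055) → (130.079,57.711)

[4] `<path>` cubic bezier, #ff0000→engrave S248 F3926: (33.504,55.753) → (43.074,48.465) → (59.138,50.053) → (69.894,56.731) → (63.540,64.711)

[5] `<polygon>` rectangle, #000000→cut S788 F1060: (81.987,98.385) → (118.517,98.385) → (118.517,89.096) → (81.987,89.096) → (81.987,98.385) (closed)

G21
G90
G0 X109.988 Y47.636
M3 S248
G1 X107.375 Y54.372 F3926
G1 X110.432 Y62.063
G1 X119.158 Y70.707
G1 X133.555 Y80.305
M5
G0 X147.752 Y17.645
M3 S248
G1 X145.708 Y22.578 F3926
G1 X140.775 Y24.622
G1 X135.842 Y22.578
G1 X133.798 Y17.645
G1 X135.842 Y12.712
G1 X140.775 Y10.668
G1 X145.708 Y12.712
G1 X147.752 Y17.645
M5
G0 X125.270 Y25.292
M3 S788
G1 X178.980 Y40.290 F1060
G1 X74.538 Y16.055
G1 X130.079 Y57.711
M5
G0 X33.504 Y55.753
M3 S248
G1 X43.074 Y48.465 F3926
G1 X59.138 Y50.053
G1 X69.894 Y56.731
G1 X63.540 Y64.711
M5
G0 X81.987 Y98.385
M3 S788
G1 X118.517 Y98.385 F1060
G1 X118.517 Y89.096
G1 X81.987 Y89.096
G1 X81.987 Y98.385
M5
G0 X0.000 Y0.000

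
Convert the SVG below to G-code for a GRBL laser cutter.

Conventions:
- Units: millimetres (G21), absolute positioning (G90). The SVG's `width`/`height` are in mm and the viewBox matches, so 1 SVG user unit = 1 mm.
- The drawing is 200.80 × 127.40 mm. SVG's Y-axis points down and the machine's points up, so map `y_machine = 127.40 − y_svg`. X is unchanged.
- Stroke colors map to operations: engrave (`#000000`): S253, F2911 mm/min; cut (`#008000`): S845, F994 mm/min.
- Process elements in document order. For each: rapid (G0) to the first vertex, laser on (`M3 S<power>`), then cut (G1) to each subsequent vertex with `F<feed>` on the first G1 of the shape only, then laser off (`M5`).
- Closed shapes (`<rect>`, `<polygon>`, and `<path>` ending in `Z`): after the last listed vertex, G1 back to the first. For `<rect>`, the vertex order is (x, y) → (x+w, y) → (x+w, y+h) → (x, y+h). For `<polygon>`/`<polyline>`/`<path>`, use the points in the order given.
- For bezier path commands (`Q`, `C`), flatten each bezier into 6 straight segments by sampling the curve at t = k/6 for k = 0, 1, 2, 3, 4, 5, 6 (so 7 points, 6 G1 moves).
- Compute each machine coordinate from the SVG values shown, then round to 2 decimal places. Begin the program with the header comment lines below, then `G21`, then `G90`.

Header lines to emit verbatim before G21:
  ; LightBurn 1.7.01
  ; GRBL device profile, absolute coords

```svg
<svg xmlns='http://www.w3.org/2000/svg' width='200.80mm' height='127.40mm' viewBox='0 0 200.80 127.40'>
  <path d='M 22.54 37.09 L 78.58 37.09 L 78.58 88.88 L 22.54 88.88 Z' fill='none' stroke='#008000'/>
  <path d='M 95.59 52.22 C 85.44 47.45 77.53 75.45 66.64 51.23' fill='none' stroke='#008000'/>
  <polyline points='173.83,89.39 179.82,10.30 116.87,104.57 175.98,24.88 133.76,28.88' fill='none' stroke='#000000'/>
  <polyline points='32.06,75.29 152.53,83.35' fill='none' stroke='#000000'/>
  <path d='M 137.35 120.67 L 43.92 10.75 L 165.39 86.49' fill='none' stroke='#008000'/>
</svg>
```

; LightBurn 1.7.01
; GRBL device profile, absolute coords
G21
G90
G0 X22.54 Y90.31
M3 S845
G1 X78.58 Y90.31 F994
G1 X78.58 Y38.52
G1 X22.54 Y38.52
G1 X22.54 Y90.31
M5
G0 X95.59 Y75.18
M3 S845
G1 X90.68 Y75.23 F994
G1 X85.99 Y72.17
G1 X81.39 Y68.38
G1 X76.73 Y66.21
G1 X71.86 Y68.02
G1 X66.64 Y76.17
M5
G0 X173.83 Y38.01
M3 S253
G1 X179.82 Y117.10 F2911
G1 X116.87 Y22.83
G1 X175.98 Y102.52
G1 X133.76 Y98.52
M5
G0 X32.06 Y52.11
M3 S253
G1 X152.53 Y44.05 F2911
M5
G0 X137.35 Y6.73
M3 S845
G1 X43.92 Y116.65 F994
G1 X165.39 Y40.91
M5

viewBox `0 0 200.80 127.40` with mm width/height → 1 unit = 1 mm. Flip: y_m = 127.40 − y_svg.

**Shape 1** — `<path>` rectangle, stroke `#008000` → cut (S845, F994). Machine vertices: (22.54,90.31) → (78.58,90.31) → (78.58,38.52) → (22.54,38.52) → (22.54,90.31). Closed: final G1 returns to the first vertex.

**Shape 2** — `<path>` cubic bezier, stroke `#008000` → cut (S845, F994). Control points (SVG): P0=(95.59,52.22), P1=(85.44,47.45), P2=(77.53,75.45), P3=(66.64,51.23); sampled at t=k/6. Machine vertices: (95.59,75.18) → (90.68,75.23) → (85.99,72.17) → (81.39,68.38) → (76.73,66.21) → (71.86,68.02) → (66.64,76.17). Open path.

**Shape 3** — `<polyline>` open polyline, stroke `#000000` → engrave (S253, F2911). Machine vertices: (173.83,38.01) → (179.82,117.10) → (116.87,22.83) → (175.98,102.52) → (133.76,98.52). Open path.

**Shape 4** — `<polyline>` line segment, stroke `#000000` → engrave (S253, F2911). Machine vertices: (32.06,52.11) → (152.53,44.05). Open path.

**Shape 5** — `<path>` open polyline, stroke `#008000` → cut (S845, F994). Machine vertices: (137.35,6.73) → (43.92,116.65) → (165.39,40.91). Open path.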